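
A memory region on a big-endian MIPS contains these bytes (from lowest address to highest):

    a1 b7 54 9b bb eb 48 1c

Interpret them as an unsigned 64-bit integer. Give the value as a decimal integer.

Big-endian stores the most-significant byte at the lowest address.
The bytes are already most-significant first: 0xA1B7549BBBEB481C.
0xA1B7549BBBEB481C = 11652875588693870620.

11652875588693870620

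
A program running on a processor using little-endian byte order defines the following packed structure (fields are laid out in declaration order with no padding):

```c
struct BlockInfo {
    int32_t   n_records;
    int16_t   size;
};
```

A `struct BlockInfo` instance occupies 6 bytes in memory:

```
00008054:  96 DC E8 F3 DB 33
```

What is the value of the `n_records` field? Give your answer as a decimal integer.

-202842986

`n_records` is the first field, at byte offset 0, occupying 4 bytes.
Bytes at offsets 0..3: 96 DC E8 F3.
In little-endian order the low byte comes first in memory.
Reassemble most-significant byte first: F3 E8 DC 96 → 0xF3E8DC96.
Top bit is set, so as a signed 32-bit value this is 0xF3E8DC96 − 2^32 = -202842986.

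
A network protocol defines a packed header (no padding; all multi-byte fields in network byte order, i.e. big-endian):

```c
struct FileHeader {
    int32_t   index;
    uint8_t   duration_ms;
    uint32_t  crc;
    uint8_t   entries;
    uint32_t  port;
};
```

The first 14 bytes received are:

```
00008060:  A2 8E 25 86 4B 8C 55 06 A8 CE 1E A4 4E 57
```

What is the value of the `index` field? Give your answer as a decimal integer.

-1567742586

`index` is the first field, at byte offset 0, occupying 4 bytes.
Bytes at offsets 0..3: A2 8E 25 86.
Big-endian stores the most-significant byte at the lowest address.
The bytes are already most-significant first: 0xA28E2586.
Top bit is set, so as a signed 32-bit value this is 0xA28E2586 − 2^32 = -1567742586.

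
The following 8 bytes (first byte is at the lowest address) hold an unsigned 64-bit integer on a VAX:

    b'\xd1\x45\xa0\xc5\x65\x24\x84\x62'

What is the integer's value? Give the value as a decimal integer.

7098838932168656337

Little-endian stores the least-significant byte at the lowest address.
Reassemble most-significant byte first: 62 84 24 65 C5 A0 45 D1 → 0x62842465C5A045D1.
0x62842465C5A045D1 = 7098838932168656337.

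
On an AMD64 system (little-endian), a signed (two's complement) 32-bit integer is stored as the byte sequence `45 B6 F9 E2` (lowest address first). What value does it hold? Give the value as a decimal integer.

Little-endian: lowest address holds the least-significant byte.
Reassemble most-significant byte first: E2 F9 B6 45 → 0xE2F9B645.
Top bit is set, so as a signed 32-bit value this is 0xE2F9B645 − 2^32 = -486951355.

-486951355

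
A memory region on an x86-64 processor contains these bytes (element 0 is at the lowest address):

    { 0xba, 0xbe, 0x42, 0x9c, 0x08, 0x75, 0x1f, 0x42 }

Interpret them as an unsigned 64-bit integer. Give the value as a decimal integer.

4764655610623082170

Little-endian: lowest address holds the least-significant byte.
Reassemble most-significant byte first: 42 1F 75 08 9C 42 BE BA → 0x421F75089C42BEBA.
0x421F75089C42BEBA = 4764655610623082170.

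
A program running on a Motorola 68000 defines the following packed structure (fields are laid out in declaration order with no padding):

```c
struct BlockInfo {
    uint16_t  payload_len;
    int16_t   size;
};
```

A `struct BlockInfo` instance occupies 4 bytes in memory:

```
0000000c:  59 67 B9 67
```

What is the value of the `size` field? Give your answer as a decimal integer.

`size` follows `payload_len` (2 bytes), so it starts at byte offset 2 and occupies 2 bytes.
Bytes at offsets 2..3: B9 67.
Big-endian stores the most-significant byte at the lowest address.
The bytes are already most-significant first: 0xB967.
Top bit is set, so as a signed 16-bit value this is 0xB967 − 2^16 = -18073.

-18073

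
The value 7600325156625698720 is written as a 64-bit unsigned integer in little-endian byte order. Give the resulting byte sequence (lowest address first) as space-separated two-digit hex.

7600325156625698720 in hexadecimal, padded to 64 bits, is 0x6979C7763223CFA0.
Split into bytes (most-significant first): 69 79 C7 76 32 23 CF A0.
Little-endian: lowest address holds the least-significant byte.
So at ascending addresses the bytes are A0 CF 23 32 76 C7 79 69.

A0 CF 23 32 76 C7 79 69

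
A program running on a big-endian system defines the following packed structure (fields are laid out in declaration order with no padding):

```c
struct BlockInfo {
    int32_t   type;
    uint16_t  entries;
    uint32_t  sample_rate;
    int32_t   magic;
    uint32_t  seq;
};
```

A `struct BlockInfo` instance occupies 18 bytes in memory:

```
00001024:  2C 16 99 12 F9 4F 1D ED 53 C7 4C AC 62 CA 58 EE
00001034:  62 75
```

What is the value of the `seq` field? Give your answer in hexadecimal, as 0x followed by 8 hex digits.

`seq` follows `type` (4 B), `entries` (2 B), `sample_rate` (4 B), `magic` (4 B), so it starts at offset 4 + 2 + 4 + 4 = 14 and occupies 4 bytes.
Bytes at offsets 14..17: 58 EE 62 75.
Big-endian: lowest address holds the most-significant byte.
The bytes are already most-significant first: 0x58EE6275.

0x58EE6275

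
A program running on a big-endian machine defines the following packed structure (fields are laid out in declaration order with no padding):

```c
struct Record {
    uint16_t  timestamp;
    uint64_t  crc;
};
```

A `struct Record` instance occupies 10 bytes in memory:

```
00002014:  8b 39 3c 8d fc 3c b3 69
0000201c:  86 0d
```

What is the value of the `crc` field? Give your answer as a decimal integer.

4363420951630153229

`crc` follows `timestamp` (2 bytes), so it starts at byte offset 2 and occupies 8 bytes.
Bytes at offsets 2..9: 3C 8D FC 3C B3 69 86 0D.
Big-endian: lowest address holds the most-significant byte.
The bytes are already most-significant first: 0x3C8DFC3CB369860D.
0x3C8DFC3CB369860D = 4363420951630153229.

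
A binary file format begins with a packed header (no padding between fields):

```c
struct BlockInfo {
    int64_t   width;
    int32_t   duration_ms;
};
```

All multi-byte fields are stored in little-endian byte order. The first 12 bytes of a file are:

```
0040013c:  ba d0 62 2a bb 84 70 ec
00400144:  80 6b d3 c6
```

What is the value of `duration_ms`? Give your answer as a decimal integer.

-959222912

`duration_ms` follows `width` (8 bytes), so it starts at byte offset 8 and occupies 4 bytes.
Bytes at offsets 8..11: 80 6B D3 C6.
In little-endian order the low byte comes first in memory.
Reassemble most-significant byte first: C6 D3 6B 80 → 0xC6D36B80.
Top bit is set, so as a signed 32-bit value this is 0xC6D36B80 − 2^32 = -959222912.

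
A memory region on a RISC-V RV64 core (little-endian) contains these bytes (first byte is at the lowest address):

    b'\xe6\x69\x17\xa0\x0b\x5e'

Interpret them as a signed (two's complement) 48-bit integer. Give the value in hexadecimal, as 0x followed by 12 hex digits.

0x5E0BA01769E6

Little-endian: lowest address holds the least-significant byte.
Reassemble most-significant byte first: 5E 0B A0 17 69 E6 → 0x5E0BA01769E6.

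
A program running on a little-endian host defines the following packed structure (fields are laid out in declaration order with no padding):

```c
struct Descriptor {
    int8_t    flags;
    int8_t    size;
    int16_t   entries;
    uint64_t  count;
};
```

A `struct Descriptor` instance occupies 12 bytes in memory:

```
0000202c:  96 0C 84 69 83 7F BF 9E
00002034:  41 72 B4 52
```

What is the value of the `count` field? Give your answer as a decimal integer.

5959513833079799683

`count` follows `flags` (1 B), `size` (1 B), `entries` (2 B), so it starts at offset 1 + 1 + 2 = 4 and occupies 8 bytes.
Bytes at offsets 4..11: 83 7F BF 9E 41 72 B4 52.
Little-endian: lowest address holds the least-significant byte.
Reassemble most-significant byte first: 52 B4 72 41 9E BF 7F 83 → 0x52B472419EBF7F83.
0x52B472419EBF7F83 = 5959513833079799683.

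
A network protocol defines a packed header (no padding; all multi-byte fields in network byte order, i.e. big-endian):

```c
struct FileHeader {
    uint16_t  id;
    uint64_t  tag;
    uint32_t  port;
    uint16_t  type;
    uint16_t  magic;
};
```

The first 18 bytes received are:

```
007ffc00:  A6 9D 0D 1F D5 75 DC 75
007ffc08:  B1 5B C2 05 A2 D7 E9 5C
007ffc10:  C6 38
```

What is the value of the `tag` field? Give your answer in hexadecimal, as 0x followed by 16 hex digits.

0x0D1FD575DC75B15B

`tag` follows `id` (2 bytes), so it starts at byte offset 2 and occupies 8 bytes.
Bytes at offsets 2..9: 0D 1F D5 75 DC 75 B1 5B.
In big-endian order the high byte comes first in memory.
The bytes are already most-significant first: 0x0D1FD575DC75B15B.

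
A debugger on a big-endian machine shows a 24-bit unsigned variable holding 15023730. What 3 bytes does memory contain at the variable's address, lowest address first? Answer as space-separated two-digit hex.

E5 3E 72

15023730 in hexadecimal, padded to 24 bits, is 0xE53E72.
Split into bytes (most-significant first): E5 3E 72.
In big-endian order the high byte comes first in memory.
So the memory order matches the most-significant-first order: E5 3E 72.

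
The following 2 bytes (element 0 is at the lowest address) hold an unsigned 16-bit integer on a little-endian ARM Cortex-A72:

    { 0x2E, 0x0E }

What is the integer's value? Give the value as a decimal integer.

3630

Little-endian stores the least-significant byte at the lowest address.
Reassemble most-significant byte first: 0E 2E → 0x0E2E.
0x0E2E = 3630.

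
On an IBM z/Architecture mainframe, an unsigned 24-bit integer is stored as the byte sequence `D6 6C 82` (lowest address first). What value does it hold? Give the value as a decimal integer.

Big-endian: lowest address holds the most-significant byte.
The bytes are already most-significant first: 0xD66C82.
0xD66C82 = 14052482.

14052482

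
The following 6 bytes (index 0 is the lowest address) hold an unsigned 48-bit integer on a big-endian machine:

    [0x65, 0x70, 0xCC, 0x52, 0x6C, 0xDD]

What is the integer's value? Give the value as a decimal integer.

In big-endian order the high byte comes first in memory.
The bytes are already most-significant first: 0x6570CC526CDD.
0x6570CC526CDD = 111535138696413.

111535138696413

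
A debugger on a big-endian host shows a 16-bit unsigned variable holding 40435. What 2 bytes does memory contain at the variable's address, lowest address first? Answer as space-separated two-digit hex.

9D F3

40435 in hexadecimal, padded to 16 bits, is 0x9DF3.
Split into bytes (most-significant first): 9D F3.
Big-endian: lowest address holds the most-significant byte.
So the memory order matches the most-significant-first order: 9D F3.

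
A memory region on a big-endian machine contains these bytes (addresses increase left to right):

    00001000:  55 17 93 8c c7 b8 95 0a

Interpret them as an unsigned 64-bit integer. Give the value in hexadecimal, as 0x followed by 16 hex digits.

Big-endian stores the most-significant byte at the lowest address.
The bytes are already most-significant first: 0x5517938CC7B8950A.

0x5517938CC7B8950A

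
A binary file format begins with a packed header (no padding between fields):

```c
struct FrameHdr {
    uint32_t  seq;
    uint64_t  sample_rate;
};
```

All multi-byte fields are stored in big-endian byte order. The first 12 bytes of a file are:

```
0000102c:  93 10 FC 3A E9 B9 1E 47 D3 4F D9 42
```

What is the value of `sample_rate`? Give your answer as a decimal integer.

`sample_rate` follows `seq` (4 bytes), so it starts at byte offset 4 and occupies 8 bytes.
Bytes at offsets 4..11: E9 B9 1E 47 D3 4F D9 42.
Big-endian: lowest address holds the most-significant byte.
The bytes are already most-significant first: 0xE9B91E47D34FD942.
0xE9B91E47D34FD942 = 16841525575365417282.

16841525575365417282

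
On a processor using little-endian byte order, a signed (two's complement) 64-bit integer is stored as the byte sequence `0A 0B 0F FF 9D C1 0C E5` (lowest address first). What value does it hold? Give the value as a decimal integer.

Little-endian stores the least-significant byte at the lowest address.
Reassemble most-significant byte first: E5 0C C1 9D FF 0F 0B 0A → 0xE50CC19DFF0F0B0A.
Top bit is set, so as a signed 64-bit value this is 0xE50CC19DFF0F0B0A − 2^64 = -1941964454970324214.

-1941964454970324214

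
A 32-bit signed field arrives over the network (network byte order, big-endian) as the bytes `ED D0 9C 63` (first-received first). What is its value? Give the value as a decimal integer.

In big-endian order the high byte comes first in memory.
The bytes are already most-significant first: 0xEDD09C63.
Top bit is set, so as a signed 32-bit value this is 0xEDD09C63 − 2^32 = -305095581.

-305095581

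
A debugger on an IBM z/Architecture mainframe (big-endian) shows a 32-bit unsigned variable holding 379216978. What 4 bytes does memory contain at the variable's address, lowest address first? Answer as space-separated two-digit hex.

379216978 in hexadecimal, padded to 32 bits, is 0x169A6452.
Split into bytes (most-significant first): 16 9A 64 52.
Big-endian: lowest address holds the most-significant byte.
So the memory order matches the most-significant-first order: 16 9A 64 52.

16 9A 64 52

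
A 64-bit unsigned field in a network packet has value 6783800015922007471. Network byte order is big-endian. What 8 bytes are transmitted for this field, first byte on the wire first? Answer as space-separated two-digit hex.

6783800015922007471 in hexadecimal, padded to 64 bits, is 0x5E24E62C20520DAF.
Split into bytes (most-significant first): 5E 24 E6 2C 20 52 0D AF.
In big-endian order the high byte comes first in memory.
So the memory order matches the most-significant-first order: 5E 24 E6 2C 20 52 0D AF.

5E 24 E6 2C 20 52 0D AF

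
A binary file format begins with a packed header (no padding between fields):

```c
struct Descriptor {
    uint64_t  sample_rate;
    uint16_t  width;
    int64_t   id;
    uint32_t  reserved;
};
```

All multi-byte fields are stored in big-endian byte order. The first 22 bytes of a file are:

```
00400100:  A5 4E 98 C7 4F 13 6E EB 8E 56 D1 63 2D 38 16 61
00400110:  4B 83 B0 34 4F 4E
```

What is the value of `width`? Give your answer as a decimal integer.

36438

`width` follows `sample_rate` (8 bytes), so it starts at byte offset 8 and occupies 2 bytes.
Bytes at offsets 8..9: 8E 56.
In big-endian order the high byte comes first in memory.
The bytes are already most-significant first: 0x8E56.
0x8E56 = 36438.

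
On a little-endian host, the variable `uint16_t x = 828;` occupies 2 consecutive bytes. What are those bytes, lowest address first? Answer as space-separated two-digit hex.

3C 03

828 in hexadecimal, padded to 16 bits, is 0x033C.
Split into bytes (most-significant first): 03 3C.
In little-endian order the low byte comes first in memory.
So at ascending addresses the bytes are 3C 03.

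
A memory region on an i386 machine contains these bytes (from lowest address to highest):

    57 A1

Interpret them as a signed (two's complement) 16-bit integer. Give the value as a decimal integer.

Little-endian: lowest address holds the least-significant byte.
Reassemble most-significant byte first: A1 57 → 0xA157.
Top bit is set, so as a signed 16-bit value this is 0xA157 − 2^16 = -24233.

-24233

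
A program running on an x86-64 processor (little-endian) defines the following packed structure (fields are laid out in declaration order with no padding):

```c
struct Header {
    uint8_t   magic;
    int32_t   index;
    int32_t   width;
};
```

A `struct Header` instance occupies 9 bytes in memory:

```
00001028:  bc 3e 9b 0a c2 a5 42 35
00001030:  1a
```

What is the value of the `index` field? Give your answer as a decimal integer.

`index` follows `magic` (1 byte), so it starts at byte offset 1 and occupies 4 bytes.
Bytes at offsets 1..4: 3E 9B 0A C2.
In little-endian order the low byte comes first in memory.
Reassemble most-significant byte first: C2 0A 9B 3E → 0xC20A9B3E.
Top bit is set, so as a signed 32-bit value this is 0xC20A9B3E − 2^32 = -1039492290.

-1039492290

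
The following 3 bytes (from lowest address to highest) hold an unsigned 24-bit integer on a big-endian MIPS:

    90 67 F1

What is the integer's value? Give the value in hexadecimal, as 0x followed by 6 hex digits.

In big-endian order the high byte comes first in memory.
The bytes are already most-significant first: 0x9067F1.

0x9067F1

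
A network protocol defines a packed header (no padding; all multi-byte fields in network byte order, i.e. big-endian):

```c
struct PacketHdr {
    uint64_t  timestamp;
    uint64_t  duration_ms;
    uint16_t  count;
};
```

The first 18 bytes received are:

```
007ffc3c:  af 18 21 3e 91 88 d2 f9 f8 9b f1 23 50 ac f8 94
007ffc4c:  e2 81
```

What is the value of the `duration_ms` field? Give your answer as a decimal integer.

`duration_ms` follows `timestamp` (8 bytes), so it starts at byte offset 8 and occupies 8 bytes.
Bytes at offsets 8..15: F8 9B F1 23 50 AC F8 94.
Big-endian stores the most-significant byte at the lowest address.
The bytes are already most-significant first: 0xF89BF12350ACF894.
0xF89BF12350ACF894 = 17914177076775942292.

17914177076775942292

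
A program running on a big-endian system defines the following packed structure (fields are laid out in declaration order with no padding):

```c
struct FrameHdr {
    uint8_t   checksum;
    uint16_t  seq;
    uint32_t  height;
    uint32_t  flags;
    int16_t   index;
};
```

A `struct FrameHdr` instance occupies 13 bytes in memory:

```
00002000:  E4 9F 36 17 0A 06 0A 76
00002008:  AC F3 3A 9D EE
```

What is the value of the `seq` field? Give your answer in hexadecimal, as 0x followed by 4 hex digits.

0x9F36

`seq` follows `checksum` (1 byte), so it starts at byte offset 1 and occupies 2 bytes.
Bytes at offsets 1..2: 9F 36.
In big-endian order the high byte comes first in memory.
The bytes are already most-significant first: 0x9F36.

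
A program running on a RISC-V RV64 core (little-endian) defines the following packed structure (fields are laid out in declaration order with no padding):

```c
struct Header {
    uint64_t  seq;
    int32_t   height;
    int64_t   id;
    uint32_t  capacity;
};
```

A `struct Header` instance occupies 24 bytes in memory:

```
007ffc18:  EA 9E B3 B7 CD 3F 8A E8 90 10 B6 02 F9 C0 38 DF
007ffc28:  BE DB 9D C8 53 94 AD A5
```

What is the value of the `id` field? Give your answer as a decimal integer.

`id` follows `seq` (8 B), `height` (4 B), so it starts at offset 8 + 4 = 12 and occupies 8 bytes.
Bytes at offsets 12..19: F9 C0 38 DF BE DB 9D C8.
Little-endian stores the least-significant byte at the lowest address.
Reassemble most-significant byte first: C8 9D DB BE DF 38 C0 F9 → 0xC89DDBBEDF38C0F9.
Top bit is set, so as a signed 64-bit value this is 0xC89DDBBEDF38C0F9 − 2^64 = -3990792081945083655.

-3990792081945083655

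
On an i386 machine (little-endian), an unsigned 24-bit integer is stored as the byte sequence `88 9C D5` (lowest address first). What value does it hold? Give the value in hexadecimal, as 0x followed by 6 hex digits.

0xD59C88

Little-endian: lowest address holds the least-significant byte.
Reassemble most-significant byte first: D5 9C 88 → 0xD59C88.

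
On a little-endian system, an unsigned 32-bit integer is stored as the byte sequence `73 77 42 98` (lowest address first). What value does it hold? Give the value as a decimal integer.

In little-endian order the low byte comes first in memory.
Reassemble most-significant byte first: 98 42 77 73 → 0x98427773.
0x98427773 = 2554492787.

2554492787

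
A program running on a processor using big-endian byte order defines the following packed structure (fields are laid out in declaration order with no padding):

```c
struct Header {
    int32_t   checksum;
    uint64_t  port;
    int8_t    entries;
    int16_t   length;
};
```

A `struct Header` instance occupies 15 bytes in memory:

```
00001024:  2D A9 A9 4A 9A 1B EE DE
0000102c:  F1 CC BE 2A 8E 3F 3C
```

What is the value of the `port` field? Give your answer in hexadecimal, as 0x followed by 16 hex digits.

`port` follows `checksum` (4 bytes), so it starts at byte offset 4 and occupies 8 bytes.
Bytes at offsets 4..11: 9A 1B EE DE F1 CC BE 2A.
Big-endian stores the most-significant byte at the lowest address.
The bytes are already most-significant first: 0x9A1BEEDEF1CCBE2A.

0x9A1BEEDEF1CCBE2A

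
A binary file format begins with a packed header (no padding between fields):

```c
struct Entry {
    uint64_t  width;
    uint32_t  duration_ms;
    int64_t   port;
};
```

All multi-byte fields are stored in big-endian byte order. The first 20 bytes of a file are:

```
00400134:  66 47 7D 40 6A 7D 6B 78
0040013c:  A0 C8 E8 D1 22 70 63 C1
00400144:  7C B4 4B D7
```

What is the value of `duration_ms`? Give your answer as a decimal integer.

`duration_ms` follows `width` (8 bytes), so it starts at byte offset 8 and occupies 4 bytes.
Bytes at offsets 8..11: A0 C8 E8 D1.
Big-endian: lowest address holds the most-significant byte.
The bytes are already most-significant first: 0xA0C8E8D1.
0xA0C8E8D1 = 2697521361.

2697521361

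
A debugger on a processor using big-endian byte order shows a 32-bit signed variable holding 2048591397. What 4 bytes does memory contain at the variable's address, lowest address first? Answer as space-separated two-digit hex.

7A 1B 06 25

2048591397 in hexadecimal, padded to 32 bits, is 0x7A1B0625.
Split into bytes (most-significant first): 7A 1B 06 25.
In big-endian order the high byte comes first in memory.
So the memory order matches the most-significant-first order: 7A 1B 06 25.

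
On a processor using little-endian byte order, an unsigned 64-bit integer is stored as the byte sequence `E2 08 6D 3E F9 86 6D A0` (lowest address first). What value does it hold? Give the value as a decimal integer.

11560044223582243042

Little-endian stores the least-significant byte at the lowest address.
Reassemble most-significant byte first: A0 6D 86 F9 3E 6D 08 E2 → 0xA06D86F93E6D08E2.
0xA06D86F93E6D08E2 = 11560044223582243042.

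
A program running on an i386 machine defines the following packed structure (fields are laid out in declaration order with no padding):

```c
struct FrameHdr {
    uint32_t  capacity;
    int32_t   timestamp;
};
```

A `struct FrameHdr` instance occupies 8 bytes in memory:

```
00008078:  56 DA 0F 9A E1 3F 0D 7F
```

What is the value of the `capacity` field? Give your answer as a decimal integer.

`capacity` is the first field, at byte offset 0, occupying 4 bytes.
Bytes at offsets 0..3: 56 DA 0F 9A.
In little-endian order the low byte comes first in memory.
Reassemble most-significant byte first: 9A 0F DA 56 → 0x9A0FDA56.
0x9A0FDA56 = 2584730198.

2584730198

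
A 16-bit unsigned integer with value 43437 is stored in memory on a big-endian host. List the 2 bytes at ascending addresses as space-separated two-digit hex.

A9 AD

43437 in hexadecimal, padded to 16 bits, is 0xA9AD.
Split into bytes (most-significant first): A9 AD.
In big-endian order the high byte comes first in memory.
So the memory order matches the most-significant-first order: A9 AD.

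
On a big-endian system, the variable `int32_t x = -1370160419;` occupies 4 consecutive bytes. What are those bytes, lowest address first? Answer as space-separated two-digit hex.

Two's complement of -1370160419 in 32 bits: 1370160419 = 0x51AAFD23; invert → 0xAE5502DC; add 1 → 0xAE5502DD.
Split into bytes (most-significant first): AE 55 02 DD.
Big-endian: lowest address holds the most-significant byte.
So the memory order matches the most-significant-first order: AE 55 02 DD.

AE 55 02 DD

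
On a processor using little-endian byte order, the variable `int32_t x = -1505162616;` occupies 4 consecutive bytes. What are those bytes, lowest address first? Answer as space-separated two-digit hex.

88 0A 49 A6

Two's complement of -1505162616 in 32 bits: 1505162616 = 0x59B6F578; invert → 0xA6490A87; add 1 → 0xA6490A88.
Split into bytes (most-significant first): A6 49 0A 88.
Little-endian: lowest address holds the least-significant byte.
So at ascending addresses the bytes are 88 0A 49 A6.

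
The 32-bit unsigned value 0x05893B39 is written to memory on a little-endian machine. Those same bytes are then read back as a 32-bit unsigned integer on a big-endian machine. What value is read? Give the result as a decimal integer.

Stored little-endian, the bytes at ascending addresses are 39 3B 89 05.
Read back as big-endian, the last byte is least significant, giving 0x393B8905.
0x393B8905 = 960203013.

960203013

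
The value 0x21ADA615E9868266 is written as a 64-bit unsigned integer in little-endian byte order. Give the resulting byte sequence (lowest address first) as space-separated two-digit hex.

66 82 86 E9 15 A6 AD 21

Split into bytes (most-significant first): 21 AD A6 15 E9 86 82 66.
Little-endian stores the least-significant byte at the lowest address.
So at ascending addresses the bytes are 66 82 86 E9 15 A6 AD 21.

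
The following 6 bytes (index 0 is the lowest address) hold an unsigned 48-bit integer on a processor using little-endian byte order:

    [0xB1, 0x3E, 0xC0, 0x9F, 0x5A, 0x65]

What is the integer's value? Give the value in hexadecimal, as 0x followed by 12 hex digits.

In little-endian order the low byte comes first in memory.
Reassemble most-significant byte first: 65 5A 9F C0 3E B1 → 0x655A9FC03EB1.

0x655A9FC03EB1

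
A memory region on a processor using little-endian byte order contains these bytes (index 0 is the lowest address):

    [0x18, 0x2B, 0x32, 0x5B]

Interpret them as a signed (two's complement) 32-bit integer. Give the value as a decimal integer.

Little-endian stores the least-significant byte at the lowest address.
Reassemble most-significant byte first: 5B 32 2B 18 → 0x5B322B18.
0x5B322B18 = 1530014488.

1530014488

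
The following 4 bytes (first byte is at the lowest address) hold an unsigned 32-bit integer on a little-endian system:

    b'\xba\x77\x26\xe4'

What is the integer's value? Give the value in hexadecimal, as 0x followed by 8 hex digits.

0xE42677BA

Little-endian: lowest address holds the least-significant byte.
Reassemble most-significant byte first: E4 26 77 BA → 0xE42677BA.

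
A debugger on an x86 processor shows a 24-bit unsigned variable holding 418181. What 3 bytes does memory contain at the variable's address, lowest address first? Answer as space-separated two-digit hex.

418181 in hexadecimal, padded to 24 bits, is 0x066185.
Split into bytes (most-significant first): 06 61 85.
Little-endian stores the least-significant byte at the lowest address.
So at ascending addresses the bytes are 85 61 06.

85 61 06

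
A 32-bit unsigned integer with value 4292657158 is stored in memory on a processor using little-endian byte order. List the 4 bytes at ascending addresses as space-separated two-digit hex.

4292657158 in hexadecimal, padded to 32 bits, is 0xFFDCC006.
Split into bytes (most-significant first): FF DC C0 06.
Little-endian: lowest address holds the least-significant byte.
So at ascending addresses the bytes are 06 C0 DC FF.

06 C0 DC FF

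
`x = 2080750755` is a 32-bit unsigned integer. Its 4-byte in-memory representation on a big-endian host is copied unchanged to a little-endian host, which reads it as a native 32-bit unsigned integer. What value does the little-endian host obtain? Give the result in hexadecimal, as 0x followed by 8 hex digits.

0xA3BC057C

2080750755 in 32-bit hexadecimal is 0x7C05BCA3.
Stored big-endian, the bytes at ascending addresses are 7C 05 BC A3.
Read back as little-endian, the first byte is least significant, giving 0xA3BC057C.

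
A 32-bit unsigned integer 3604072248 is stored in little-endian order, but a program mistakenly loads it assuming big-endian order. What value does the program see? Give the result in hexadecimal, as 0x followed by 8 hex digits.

0x38C7D1D6

3604072248 in 32-bit hexadecimal is 0xD6D1C738.
Stored little-endian, the bytes at ascending addresses are 38 C7 D1 D6.
Read back as big-endian, the last byte is least significant, giving 0x38C7D1D6.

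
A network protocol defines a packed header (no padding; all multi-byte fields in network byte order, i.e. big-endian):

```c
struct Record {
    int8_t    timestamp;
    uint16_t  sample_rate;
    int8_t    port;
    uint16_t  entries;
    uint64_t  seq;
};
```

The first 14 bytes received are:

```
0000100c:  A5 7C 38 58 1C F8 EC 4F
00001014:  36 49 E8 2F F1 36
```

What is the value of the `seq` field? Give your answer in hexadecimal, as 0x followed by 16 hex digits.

0xEC4F3649E82FF136

`seq` follows `timestamp` (1 B), `sample_rate` (2 B), `port` (1 B), `entries` (2 B), so it starts at offset 1 + 2 + 1 + 2 = 6 and occupies 8 bytes.
Bytes at offsets 6..13: EC 4F 36 49 E8 2F F1 36.
Big-endian stores the most-significant byte at the lowest address.
The bytes are already most-significant first: 0xEC4F3649E82FF136.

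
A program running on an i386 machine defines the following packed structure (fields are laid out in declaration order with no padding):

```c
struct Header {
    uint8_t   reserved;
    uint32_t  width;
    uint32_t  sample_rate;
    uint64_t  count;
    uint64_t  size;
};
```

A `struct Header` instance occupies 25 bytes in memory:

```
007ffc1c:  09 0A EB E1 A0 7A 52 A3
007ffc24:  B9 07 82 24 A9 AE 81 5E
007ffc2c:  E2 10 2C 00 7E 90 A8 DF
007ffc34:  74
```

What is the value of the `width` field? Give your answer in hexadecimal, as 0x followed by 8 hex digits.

`width` follows `reserved` (1 byte), so it starts at byte offset 1 and occupies 4 bytes.
Bytes at offsets 1..4: 0A EB E1 A0.
In little-endian order the low byte comes first in memory.
Reassemble most-significant byte first: A0 E1 EB 0A → 0xA0E1EB0A.

0xA0E1EB0A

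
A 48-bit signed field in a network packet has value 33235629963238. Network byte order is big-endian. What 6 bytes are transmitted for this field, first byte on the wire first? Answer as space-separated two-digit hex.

1E 3A 45 EA F7 E6

33235629963238 in hexadecimal, padded to 48 bits, is 0x1E3A45EAF7E6.
Split into bytes (most-significant first): 1E 3A 45 EA F7 E6.
In big-endian order the high byte comes first in memory.
So the memory order matches the most-significant-first order: 1E 3A 45 EA F7 E6.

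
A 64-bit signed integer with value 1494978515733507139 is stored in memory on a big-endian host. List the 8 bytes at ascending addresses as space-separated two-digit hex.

1494978515733507139 in hexadecimal, padded to 64 bits, is 0x14BF3B0A1122EC43.
Split into bytes (most-significant first): 14 BF 3B 0A 11 22 EC 43.
In big-endian order the high byte comes first in memory.
So the memory order matches the most-significant-first order: 14 BF 3B 0A 11 22 EC 43.

14 BF 3B 0A 11 22 EC 43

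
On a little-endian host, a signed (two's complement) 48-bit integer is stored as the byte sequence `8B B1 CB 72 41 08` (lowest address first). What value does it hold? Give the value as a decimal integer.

In little-endian order the low byte comes first in memory.
Reassemble most-significant byte first: 08 41 72 CB B1 8B → 0x084172CBB18B.
0x084172CBB18B = 9077191848331.

9077191848331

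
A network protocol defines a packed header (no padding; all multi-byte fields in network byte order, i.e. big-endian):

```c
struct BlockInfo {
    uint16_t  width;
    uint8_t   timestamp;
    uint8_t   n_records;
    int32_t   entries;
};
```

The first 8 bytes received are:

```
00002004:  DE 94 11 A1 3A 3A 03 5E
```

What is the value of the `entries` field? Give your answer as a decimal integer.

976880478

`entries` follows `width` (2 B), `timestamp` (1 B), `n_records` (1 B), so it starts at offset 2 + 1 + 1 = 4 and occupies 4 bytes.
Bytes at offsets 4..7: 3A 3A 03 5E.
In big-endian order the high byte comes first in memory.
The bytes are already most-significant first: 0x3A3A035E.
0x3A3A035E = 976880478.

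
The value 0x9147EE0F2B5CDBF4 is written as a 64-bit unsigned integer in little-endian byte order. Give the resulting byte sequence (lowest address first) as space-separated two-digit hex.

F4 DB 5C 2B 0F EE 47 91

Split into bytes (most-significant first): 91 47 EE 0F 2B 5C DB F4.
Little-endian: lowest address holds the least-significant byte.
So at ascending addresses the bytes are F4 DB 5C 2B 0F EE 47 91.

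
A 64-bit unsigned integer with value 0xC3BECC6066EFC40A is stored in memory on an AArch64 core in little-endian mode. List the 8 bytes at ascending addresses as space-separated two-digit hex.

0A C4 EF 66 60 CC BE C3

Split into bytes (most-significant first): C3 BE CC 60 66 EF C4 0A.
In little-endian order the low byte comes first in memory.
So at ascending addresses the bytes are 0A C4 EF 66 60 CC BE C3.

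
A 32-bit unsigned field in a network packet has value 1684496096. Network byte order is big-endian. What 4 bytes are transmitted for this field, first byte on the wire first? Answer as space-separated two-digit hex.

64 67 5E E0

1684496096 in hexadecimal, padded to 32 bits, is 0x64675EE0.
Split into bytes (most-significant first): 64 67 5E E0.
Big-endian stores the most-significant byte at the lowest address.
So the memory order matches the most-significant-first order: 64 67 5E E0.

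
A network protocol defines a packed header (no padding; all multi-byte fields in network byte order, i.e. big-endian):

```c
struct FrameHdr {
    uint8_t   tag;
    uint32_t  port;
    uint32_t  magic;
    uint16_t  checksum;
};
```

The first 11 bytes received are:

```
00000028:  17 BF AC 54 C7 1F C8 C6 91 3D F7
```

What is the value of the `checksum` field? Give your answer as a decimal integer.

`checksum` follows `tag` (1 B), `port` (4 B), `magic` (4 B), so it starts at offset 1 + 4 + 4 = 9 and occupies 2 bytes.
Bytes at offsets 9..10: 3D F7.
Big-endian: lowest address holds the most-significant byte.
The bytes are already most-significant first: 0x3DF7.
0x3DF7 = 15863.

15863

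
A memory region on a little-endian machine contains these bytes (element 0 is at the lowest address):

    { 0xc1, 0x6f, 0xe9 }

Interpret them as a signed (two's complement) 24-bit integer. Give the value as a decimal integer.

-1478719

Little-endian stores the least-significant byte at the lowest address.
Reassemble most-significant byte first: E9 6F C1 → 0xE96FC1.
Top bit is set, so as a signed 24-bit value this is 0xE96FC1 − 2^24 = -1478719.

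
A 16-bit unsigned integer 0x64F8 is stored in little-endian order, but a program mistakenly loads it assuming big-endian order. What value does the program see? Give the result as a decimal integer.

63588

Stored little-endian, the bytes at ascending addresses are F8 64.
Read back as big-endian, the last byte is least significant, giving 0xF864.
0xF864 = 63588.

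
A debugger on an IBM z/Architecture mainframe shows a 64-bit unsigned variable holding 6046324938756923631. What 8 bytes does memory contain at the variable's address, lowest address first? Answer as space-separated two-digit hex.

6046324938756923631 in hexadecimal, padded to 64 bits, is 0x53E8DC7F3B3120EF.
Split into bytes (most-significant first): 53 E8 DC 7F 3B 31 20 EF.
In big-endian order the high byte comes first in memory.
So the memory order matches the most-significant-first order: 53 E8 DC 7F 3B 31 20 EF.

53 E8 DC 7F 3B 31 20 EF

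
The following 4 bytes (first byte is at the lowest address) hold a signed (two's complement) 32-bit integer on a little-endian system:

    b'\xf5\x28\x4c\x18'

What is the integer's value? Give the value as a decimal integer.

407644405

Little-endian stores the least-significant byte at the lowest address.
Reassemble most-significant byte first: 18 4C 28 F5 → 0x184C28F5.
0x184C28F5 = 407644405.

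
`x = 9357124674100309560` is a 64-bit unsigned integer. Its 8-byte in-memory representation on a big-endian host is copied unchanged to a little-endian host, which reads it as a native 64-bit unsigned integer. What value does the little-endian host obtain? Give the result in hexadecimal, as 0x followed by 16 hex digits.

0x38AECA9E502FDB81

9357124674100309560 in 64-bit hexadecimal is 0x81DB2F509ECAAE38.
Stored big-endian, the bytes at ascending addresses are 81 DB 2F 50 9E CA AE 38.
Read back as little-endian, the first byte is least significant, giving 0x38AECA9E502FDB81.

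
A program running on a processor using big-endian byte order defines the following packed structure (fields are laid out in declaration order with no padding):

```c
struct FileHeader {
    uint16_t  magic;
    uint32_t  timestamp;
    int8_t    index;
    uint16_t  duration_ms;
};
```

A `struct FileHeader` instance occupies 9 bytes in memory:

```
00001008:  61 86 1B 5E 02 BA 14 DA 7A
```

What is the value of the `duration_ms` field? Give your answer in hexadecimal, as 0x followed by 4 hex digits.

`duration_ms` follows `magic` (2 B), `timestamp` (4 B), `index` (1 B), so it starts at offset 2 + 4 + 1 = 7 and occupies 2 bytes.
Bytes at offsets 7..8: DA 7A.
Big-endian stores the most-significant byte at the lowest address.
The bytes are already most-significant first: 0xDA7A.

0xDA7A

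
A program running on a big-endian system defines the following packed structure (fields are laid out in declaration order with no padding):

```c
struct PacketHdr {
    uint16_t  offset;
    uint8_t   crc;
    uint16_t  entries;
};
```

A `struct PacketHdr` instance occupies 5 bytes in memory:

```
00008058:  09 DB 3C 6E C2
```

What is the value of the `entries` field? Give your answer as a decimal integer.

28354

`entries` follows `offset` (2 B), `crc` (1 B), so it starts at offset 2 + 1 = 3 and occupies 2 bytes.
Bytes at offsets 3..4: 6E C2.
In big-endian order the high byte comes first in memory.
The bytes are already most-significant first: 0x6EC2.
0x6EC2 = 28354.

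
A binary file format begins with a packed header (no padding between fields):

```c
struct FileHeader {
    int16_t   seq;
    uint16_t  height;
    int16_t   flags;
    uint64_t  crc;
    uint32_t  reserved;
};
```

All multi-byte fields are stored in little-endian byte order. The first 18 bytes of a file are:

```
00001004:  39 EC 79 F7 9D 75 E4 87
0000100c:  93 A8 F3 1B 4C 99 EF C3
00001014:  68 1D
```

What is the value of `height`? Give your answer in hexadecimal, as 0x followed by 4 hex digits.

`height` follows `seq` (2 bytes), so it starts at byte offset 2 and occupies 2 bytes.
Bytes at offsets 2..3: 79 F7.
Little-endian: lowest address holds the least-significant byte.
Reassemble most-significant byte first: F7 79 → 0xF779.

0xF779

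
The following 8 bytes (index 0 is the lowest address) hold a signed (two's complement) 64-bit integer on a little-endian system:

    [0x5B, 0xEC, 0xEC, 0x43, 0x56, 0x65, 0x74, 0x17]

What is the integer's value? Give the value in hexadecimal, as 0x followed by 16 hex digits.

0x1774655643ECEC5B

In little-endian order the low byte comes first in memory.
Reassemble most-significant byte first: 17 74 65 56 43 EC EC 5B → 0x1774655643ECEC5B.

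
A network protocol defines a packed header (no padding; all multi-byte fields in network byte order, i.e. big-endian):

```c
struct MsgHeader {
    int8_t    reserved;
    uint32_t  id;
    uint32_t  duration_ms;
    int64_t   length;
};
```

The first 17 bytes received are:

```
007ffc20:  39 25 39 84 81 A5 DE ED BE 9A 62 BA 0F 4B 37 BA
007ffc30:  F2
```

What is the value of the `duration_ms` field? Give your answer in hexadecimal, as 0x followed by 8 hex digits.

0xA5DEEDBE

`duration_ms` follows `reserved` (1 B), `id` (4 B), so it starts at offset 1 + 4 = 5 and occupies 4 bytes.
Bytes at offsets 5..8: A5 DE ED BE.
Big-endian stores the most-significant byte at the lowest address.
The bytes are already most-significant first: 0xA5DEEDBE.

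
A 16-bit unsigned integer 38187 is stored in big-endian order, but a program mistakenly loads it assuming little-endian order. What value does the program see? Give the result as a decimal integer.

38187 in 16-bit hexadecimal is 0x952B.
Stored big-endian, the bytes at ascending addresses are 95 2B.
Read back as little-endian, the first byte is least significant, giving 0x2B95.
0x2B95 = 11157.

11157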